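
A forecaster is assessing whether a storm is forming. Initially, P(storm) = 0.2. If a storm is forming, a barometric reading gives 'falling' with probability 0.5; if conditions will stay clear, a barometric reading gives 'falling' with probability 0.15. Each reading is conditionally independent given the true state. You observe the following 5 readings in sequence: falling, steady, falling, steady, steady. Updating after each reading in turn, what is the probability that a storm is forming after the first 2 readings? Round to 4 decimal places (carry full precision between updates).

After 'falling': P(storm) = 0.5·0.2000 / (0.5·0.2000 + 0.15·0.8000) ≈ 0.4545
After 'steady': P(storm) = 0.5·0.4545 / (0.5·0.4545 + 0.85·0.5455) ≈ 0.3289

0.3289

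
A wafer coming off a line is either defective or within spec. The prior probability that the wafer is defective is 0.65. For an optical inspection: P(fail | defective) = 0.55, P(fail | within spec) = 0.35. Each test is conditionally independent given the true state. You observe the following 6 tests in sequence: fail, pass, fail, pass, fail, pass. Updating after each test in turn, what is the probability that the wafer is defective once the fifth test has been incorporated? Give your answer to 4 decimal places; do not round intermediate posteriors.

After 'fail': P(defective) = 0.55·0.6500 / (0.55·0.6500 + 0.35·0.3500) ≈ 0.7448
After 'pass': P(defective) = 0.45·0.7448 / (0.45·0.7448 + 0.65·0.2552) ≈ 0.6689
After 'fail': P(defective) = 0.55·0.6689 / (0.55·0.6689 + 0.35·0.3311) ≈ 0.7605
After 'pass': P(defective) = 0.45·0.7605 / (0.45·0.7605 + 0.65·0.2395) ≈ 0.6873
After 'fail': P(defective) = 0.55·0.6873 / (0.55·0.6873 + 0.35·0.3127) ≈ 0.7755

0.7755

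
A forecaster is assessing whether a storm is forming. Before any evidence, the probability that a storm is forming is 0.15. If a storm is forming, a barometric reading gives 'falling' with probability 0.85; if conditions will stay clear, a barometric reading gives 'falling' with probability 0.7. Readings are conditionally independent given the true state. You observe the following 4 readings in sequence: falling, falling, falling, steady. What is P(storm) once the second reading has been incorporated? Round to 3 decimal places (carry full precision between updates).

After 'falling': P(storm) = 0.85·0.1500 / (0.85·0.1500 + 0.7·0.8500) ≈ 0.1765
After 'falling': P(storm) = 0.85·0.1765 / (0.85·0.1765 + 0.7·0.8235) ≈ 0.2065

0.206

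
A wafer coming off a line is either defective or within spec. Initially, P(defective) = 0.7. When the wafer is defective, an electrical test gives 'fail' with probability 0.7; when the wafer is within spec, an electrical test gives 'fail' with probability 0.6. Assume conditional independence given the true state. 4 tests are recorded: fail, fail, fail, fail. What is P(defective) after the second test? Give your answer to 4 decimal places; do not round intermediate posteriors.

After 'fail': P(defective) = 0.7·0.7000 / (0.7·0.7000 + 0.6·0.3000) ≈ 0.7313
After 'fail': P(defective) = 0.7·0.7313 / (0.7·0.7313 + 0.6·0.2687) ≈ 0.7605

0.7605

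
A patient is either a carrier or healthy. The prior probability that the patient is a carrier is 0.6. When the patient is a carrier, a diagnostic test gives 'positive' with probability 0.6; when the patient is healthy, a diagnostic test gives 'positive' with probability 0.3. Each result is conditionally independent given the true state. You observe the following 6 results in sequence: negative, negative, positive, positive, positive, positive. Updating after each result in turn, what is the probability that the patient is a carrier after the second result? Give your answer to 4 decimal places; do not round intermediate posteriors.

0.3288

After 'negative': P(carrier) = 0.4·0.6000 / (0.4·0.6000 + 0.7·0.4000) ≈ 0.4615
After 'negative': P(carrier) = 0.4·0.4615 / (0.4·0.4615 + 0.7·0.5385) ≈ 0.3288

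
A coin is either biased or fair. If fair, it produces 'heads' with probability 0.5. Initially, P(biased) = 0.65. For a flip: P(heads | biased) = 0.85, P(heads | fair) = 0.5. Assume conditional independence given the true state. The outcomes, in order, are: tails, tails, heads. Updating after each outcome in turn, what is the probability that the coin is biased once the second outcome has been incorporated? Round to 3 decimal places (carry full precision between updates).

After 'tails': P(biased) = 0.15·0.6500 / (0.15·0.6500 + 0.5·0.3500) ≈ 0.3578
After 'tails': P(biased) = 0.15·0.3578 / (0.15·0.3578 + 0.5·0.6422) ≈ 0.1432

0.143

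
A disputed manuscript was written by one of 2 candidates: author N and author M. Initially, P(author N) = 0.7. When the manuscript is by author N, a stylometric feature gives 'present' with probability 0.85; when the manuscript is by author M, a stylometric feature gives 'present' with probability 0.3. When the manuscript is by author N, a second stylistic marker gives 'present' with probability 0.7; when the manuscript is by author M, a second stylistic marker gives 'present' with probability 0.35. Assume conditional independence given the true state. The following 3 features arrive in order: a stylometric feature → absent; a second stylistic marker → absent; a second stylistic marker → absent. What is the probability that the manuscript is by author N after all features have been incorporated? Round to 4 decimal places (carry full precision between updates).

0.0963

After a stylometric feature='absent': P(author N) = 0.15·0.7000 / (0.15·0.7000 + 0.7·0.3000) ≈ 0.3333
After a second stylistic marker='absent': P(author N) = 0.3·0.3333 / (0.3·0.3333 + 0.65·0.6667) ≈ 0.1875
After a second stylistic marker='absent': P(author N) = 0.3·0.1875 / (0.3·0.1875 + 0.65·0.8125) ≈ 0.0963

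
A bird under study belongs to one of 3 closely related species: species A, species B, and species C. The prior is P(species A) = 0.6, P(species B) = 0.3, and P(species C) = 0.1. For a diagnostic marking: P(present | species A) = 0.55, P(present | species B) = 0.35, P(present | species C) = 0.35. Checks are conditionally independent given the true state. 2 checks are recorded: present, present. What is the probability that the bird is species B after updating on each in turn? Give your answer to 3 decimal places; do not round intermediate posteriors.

After 'present': normaliser = 0.55·0.6000 + 0.35·0.3000 + 0.35·0.1000; P(species A) ≈ 0.7021, P(species B) ≈ 0.2234, P(species C) ≈ 0.0745
After 'present': normaliser = 0.55·0.7021 + 0.35·0.2234 + 0.35·0.0745; P(species A) ≈ 0.7874, P(species B) ≈ 0.1594, P(species C) ≈ 0.0531

0.159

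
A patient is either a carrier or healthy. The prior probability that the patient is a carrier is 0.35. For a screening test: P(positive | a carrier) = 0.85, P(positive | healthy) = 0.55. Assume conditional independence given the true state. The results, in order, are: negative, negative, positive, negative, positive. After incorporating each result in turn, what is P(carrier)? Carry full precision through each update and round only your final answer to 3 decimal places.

0.045

Each posterior becomes the prior for the next update.
After 'negative': P(carrier) = 0.15·0.3500 / (0.15·0.3500 + 0.45·0.6500) ≈ 0.1522
After 'negative': P(carrier) = 0.15·0.1522 / (0.15·0.1522 + 0.45·0.8478) ≈ 0.0565
After 'positive': P(carrier) = 0.85·0.0565 / (0.85·0.0565 + 0.55·0.9435) ≈ 0.0846
After 'negative': P(carrier) = 0.15·0.0846 / (0.15·0.0846 + 0.45·0.9154) ≈ 0.0299
After 'positive': P(carrier) = 0.85·0.0299 / (0.85·0.0299 + 0.55·0.9701) ≈ 0.0455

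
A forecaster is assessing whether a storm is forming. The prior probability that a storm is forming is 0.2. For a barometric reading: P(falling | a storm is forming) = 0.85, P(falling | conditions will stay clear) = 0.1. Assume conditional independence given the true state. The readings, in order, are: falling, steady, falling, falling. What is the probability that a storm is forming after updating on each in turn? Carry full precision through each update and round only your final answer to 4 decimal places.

After 'falling': P(storm) = 0.85·0.2000 / (0.85·0.2000 + 0.1·0.8000) ≈ 0.6800
After 'steady': P(storm) = 0.15·0.6800 / (0.15·0.6800 + 0.9·0.3200) ≈ 0.2615
After 'falling': P(storm) = 0.85·0.2615 / (0.85·0.2615 + 0.1·0.7385) ≈ 0.7506
After 'falling': P(storm) = 0.85·0.7506 / (0.85·0.7506 + 0.1·0.2494) ≈ 0.9624

0.9624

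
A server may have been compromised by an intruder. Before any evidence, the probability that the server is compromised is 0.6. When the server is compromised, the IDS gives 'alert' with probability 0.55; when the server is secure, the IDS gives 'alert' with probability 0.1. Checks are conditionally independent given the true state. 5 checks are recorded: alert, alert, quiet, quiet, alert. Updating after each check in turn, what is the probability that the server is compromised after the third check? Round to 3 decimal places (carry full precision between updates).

After 'alert': P(compromised) = 0.55·0.6000 / (0.55·0.6000 + 0.1·0.4000) ≈ 0.8919
After 'alert': P(compromised) = 0.55·0.8919 / (0.55·0.8919 + 0.1·0.1081) ≈ 0.9784
After 'quiet': P(compromised) = 0.45·0.9784 / (0.45·0.9784 + 0.9·0.0216) ≈ 0.9578

0.958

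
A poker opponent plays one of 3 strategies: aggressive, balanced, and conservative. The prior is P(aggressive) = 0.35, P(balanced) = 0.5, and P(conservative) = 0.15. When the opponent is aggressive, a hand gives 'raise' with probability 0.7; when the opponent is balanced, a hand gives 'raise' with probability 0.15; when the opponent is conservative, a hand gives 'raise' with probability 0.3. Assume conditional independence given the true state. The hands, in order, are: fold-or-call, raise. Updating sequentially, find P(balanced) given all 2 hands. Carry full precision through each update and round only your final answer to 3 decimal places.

Apply Bayes' rule sequentially, carrying P(balanced) forward.
After 'fold-or-call': normaliser = 0.3·0.3500 + 0.85·0.5000 + 0.7·0.1500; P(aggressive) ≈ 0.1654, P(balanced) ≈ 0.6693, P(conservative) ≈ 0.1654
After 'raise': normaliser = 0.7·0.1654 + 0.15·0.6693 + 0.3·0.1654; P(aggressive) ≈ 0.4356, P(balanced) ≈ 0.3778, P(conservative) ≈ 0.1867

0.378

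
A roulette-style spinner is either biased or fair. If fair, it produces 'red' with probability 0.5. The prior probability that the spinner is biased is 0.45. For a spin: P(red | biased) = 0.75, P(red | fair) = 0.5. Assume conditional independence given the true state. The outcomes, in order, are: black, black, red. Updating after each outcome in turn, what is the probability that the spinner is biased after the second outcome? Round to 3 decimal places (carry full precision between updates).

0.170

Apply Bayes' rule sequentially, carrying P(biased) forward.
After 'black': P(biased) = 0.25·0.4500 / (0.25·0.4500 + 0.5·0.5500) ≈ 0.2903
After 'black': P(biased) = 0.25·0.2903 / (0.25·0.2903 + 0.5·0.7097) ≈ 0.1698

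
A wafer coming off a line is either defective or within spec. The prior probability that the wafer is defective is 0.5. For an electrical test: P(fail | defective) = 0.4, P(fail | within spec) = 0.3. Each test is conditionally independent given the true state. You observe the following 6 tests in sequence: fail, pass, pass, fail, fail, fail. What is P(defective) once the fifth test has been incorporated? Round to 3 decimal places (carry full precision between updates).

0.635

After 'fail': P(defective) = 0.4·0.5000 / (0.4·0.5000 + 0.3·0.5000) ≈ 0.5714
After 'pass': P(defective) = 0.6·0.5714 / (0.6·0.5714 + 0.7·0.4286) ≈ 0.5333
After 'pass': P(defective) = 0.6·0.5333 / (0.6·0.5333 + 0.7·0.4667) ≈ 0.4948
After 'fail': P(defective) = 0.4·0.4948 / (0.4·0.4948 + 0.3·0.5052) ≈ 0.5664
After 'fail': P(defective) = 0.4·0.5664 / (0.4·0.5664 + 0.3·0.4336) ≈ 0.6352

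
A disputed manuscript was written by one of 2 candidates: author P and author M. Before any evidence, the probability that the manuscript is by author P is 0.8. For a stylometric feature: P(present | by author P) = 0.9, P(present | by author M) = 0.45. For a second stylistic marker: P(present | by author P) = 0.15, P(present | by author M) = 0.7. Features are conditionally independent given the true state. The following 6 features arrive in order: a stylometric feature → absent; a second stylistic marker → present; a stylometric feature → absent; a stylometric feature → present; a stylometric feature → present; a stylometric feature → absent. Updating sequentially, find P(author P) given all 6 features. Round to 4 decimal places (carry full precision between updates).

0.0202

After a stylometric feature='absent': P(author P) = 0.1·0.8000 / (0.1·0.8000 + 0.55·0.2000) ≈ 0.4211
After a second stylistic marker='present': P(author P) = 0.15·0.4211 / (0.15·0.4211 + 0.7·0.5789) ≈ 0.1348
After a stylometric feature='absent': P(author P) = 0.1·0.1348 / (0.1·0.1348 + 0.55·0.8652) ≈ 0.0276
After a stylometric feature='present': P(author P) = 0.9·0.0276 / (0.9·0.0276 + 0.45·0.9724) ≈ 0.0536
After a stylometric feature='present': P(author P) = 0.9·0.0536 / (0.9·0.0536 + 0.45·0.9464) ≈ 0.1018
After a stylometric feature='absent': P(author P) = 0.1·0.1018 / (0.1·0.1018 + 0.55·0.8982) ≈ 0.0202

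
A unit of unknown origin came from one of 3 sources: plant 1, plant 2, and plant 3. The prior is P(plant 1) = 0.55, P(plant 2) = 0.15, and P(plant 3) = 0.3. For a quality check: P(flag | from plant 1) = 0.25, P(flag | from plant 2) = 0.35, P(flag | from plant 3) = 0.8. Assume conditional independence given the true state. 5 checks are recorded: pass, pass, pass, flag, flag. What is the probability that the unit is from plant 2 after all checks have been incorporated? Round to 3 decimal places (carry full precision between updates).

0.239

After 'pass': normaliser = 0.75·0.5500 + 0.65·0.1500 + 0.2·0.3000; P(plant 1) ≈ 0.7237, P(plant 2) ≈ 0.1711, P(plant 3) ≈ 0.1053
After 'pass': normaliser = 0.75·0.7237 + 0.65·0.1711 + 0.2·0.1053; P(plant 1) ≈ 0.8041, P(plant 2) ≈ 0.1647, P(plant 3) ≈ 0.0312
After 'pass': normaliser = 0.75·0.8041 + 0.65·0.1647 + 0.2·0.0312; P(plant 1) ≈ 0.8418, P(plant 2) ≈ 0.1495, P(plant 3) ≈ 0.0087
After 'flag': normaliser = 0.25·0.8418 + 0.35·0.1495 + 0.8·0.0087; P(plant 1) ≈ 0.7802, P(plant 2) ≈ 0.1939, P(plant 3) ≈ 0.0258
After 'flag': normaliser = 0.25·0.7802 + 0.35·0.1939 + 0.8·0.0258; P(plant 1) ≈ 0.6878, P(plant 2) ≈ 0.2393, P(plant 3) ≈ 0.0729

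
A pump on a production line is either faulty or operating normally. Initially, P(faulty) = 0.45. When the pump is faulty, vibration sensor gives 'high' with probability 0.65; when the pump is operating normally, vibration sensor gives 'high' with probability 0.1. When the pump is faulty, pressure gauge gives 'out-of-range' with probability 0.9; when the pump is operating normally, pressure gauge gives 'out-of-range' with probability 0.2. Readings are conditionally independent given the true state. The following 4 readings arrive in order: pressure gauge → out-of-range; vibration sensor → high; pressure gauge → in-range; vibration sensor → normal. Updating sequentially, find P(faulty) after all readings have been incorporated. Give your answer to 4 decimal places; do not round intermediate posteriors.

After pressure gauge='out-of-range': P(faulty) = 0.9·0.4500 / (0.9·0.4500 + 0.2·0.5500) ≈ 0.7864
After vibration sensor='high': P(faulty) = 0.65·0.7864 / (0.65·0.7864 + 0.1·0.2136) ≈ 0.9599
After pressure gauge='in-range': P(faulty) = 0.1·0.9599 / (0.1·0.9599 + 0.8·0.0401) ≈ 0.7495
After vibration sensor='normal': P(faulty) = 0.35·0.7495 / (0.35·0.7495 + 0.9·0.2505) ≈ 0.5378

0.5378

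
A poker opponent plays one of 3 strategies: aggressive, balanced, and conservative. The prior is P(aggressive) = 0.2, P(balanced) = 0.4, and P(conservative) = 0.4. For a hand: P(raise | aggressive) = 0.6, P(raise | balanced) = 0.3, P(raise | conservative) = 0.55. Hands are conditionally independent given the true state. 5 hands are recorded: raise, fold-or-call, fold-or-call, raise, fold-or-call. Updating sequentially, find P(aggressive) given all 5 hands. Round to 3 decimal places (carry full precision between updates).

0.165

After 'raise': normaliser = 0.6·0.2000 + 0.3·0.4000 + 0.55·0.4000; P(aggressive) ≈ 0.2609, P(balanced) ≈ 0.2609, P(conservative) ≈ 0.4783
After 'fold-or-call': normaliser = 0.4·0.2609 + 0.7·0.2609 + 0.45·0.4783; P(aggressive) ≈ 0.2078, P(balanced) ≈ 0.3636, P(conservative) ≈ 0.4286
After 'fold-or-call': normaliser = 0.4·0.2078 + 0.7·0.3636 + 0.45·0.4286; P(aggressive) ≈ 0.1567, P(balanced) ≈ 0.4798, P(conservative) ≈ 0.3635
After 'raise': normaliser = 0.6·0.1567 + 0.3·0.4798 + 0.55·0.3635; P(aggressive) ≈ 0.2147, P(balanced) ≈ 0.3287, P(conservative) ≈ 0.4566
After 'fold-or-call': normaliser = 0.4·0.2147 + 0.7·0.3287 + 0.45·0.4566; P(aggressive) ≈ 0.1647, P(balanced) ≈ 0.4413, P(conservative) ≈ 0.3940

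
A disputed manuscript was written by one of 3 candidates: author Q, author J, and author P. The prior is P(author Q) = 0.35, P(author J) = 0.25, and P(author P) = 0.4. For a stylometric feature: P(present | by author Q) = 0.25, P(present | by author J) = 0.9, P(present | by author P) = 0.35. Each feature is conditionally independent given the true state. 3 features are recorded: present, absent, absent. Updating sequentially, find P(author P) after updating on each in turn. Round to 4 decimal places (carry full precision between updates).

Each posterior becomes the prior for the next update.
After 'present': normaliser = 0.25·0.3500 + 0.9·0.2500 + 0.35·0.4000; P(author Q) ≈ 0.1934, P(author J) ≈ 0.4972, P(author P) ≈ 0.3094
After 'absent': normaliser = 0.75·0.1934 + 0.1·0.4972 + 0.65·0.3094; P(author Q) ≈ 0.3664, P(author J) ≈ 0.1256, P(author P) ≈ 0.5080
After 'absent': normaliser = 0.75·0.3664 + 0.1·0.1256 + 0.65·0.5080; P(author Q) ≈ 0.4449, P(author J) ≈ 0.0203, P(author P) ≈ 0.5347

0.5347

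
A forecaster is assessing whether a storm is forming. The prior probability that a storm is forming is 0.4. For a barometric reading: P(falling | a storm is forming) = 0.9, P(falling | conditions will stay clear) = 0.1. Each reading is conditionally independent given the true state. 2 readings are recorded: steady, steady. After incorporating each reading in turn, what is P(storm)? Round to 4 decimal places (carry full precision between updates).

Apply Bayes' rule sequentially, carrying P(storm) forward.
After 'steady': P(storm) = 0.1·0.4000 / (0.1·0.4000 + 0.9·0.6000) ≈ 0.0690
After 'steady': P(storm) = 0.1·0.0690 / (0.1·0.0690 + 0.9·0.9310) ≈ 0.0082

0.0082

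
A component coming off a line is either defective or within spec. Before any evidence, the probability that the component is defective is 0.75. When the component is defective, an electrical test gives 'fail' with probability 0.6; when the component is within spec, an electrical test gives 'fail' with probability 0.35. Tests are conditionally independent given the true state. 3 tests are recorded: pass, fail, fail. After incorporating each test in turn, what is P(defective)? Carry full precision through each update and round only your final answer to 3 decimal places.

After 'pass': P(defective) = 0.4·0.7500 / (0.4·0.7500 + 0.65·0.2500) ≈ 0.6486
After 'fail': P(defective) = 0.6·0.6486 / (0.6·0.6486 + 0.35·0.3514) ≈ 0.7599
After 'fail': P(defective) = 0.6·0.7599 / (0.6·0.7599 + 0.35·0.2401) ≈ 0.8444

0.844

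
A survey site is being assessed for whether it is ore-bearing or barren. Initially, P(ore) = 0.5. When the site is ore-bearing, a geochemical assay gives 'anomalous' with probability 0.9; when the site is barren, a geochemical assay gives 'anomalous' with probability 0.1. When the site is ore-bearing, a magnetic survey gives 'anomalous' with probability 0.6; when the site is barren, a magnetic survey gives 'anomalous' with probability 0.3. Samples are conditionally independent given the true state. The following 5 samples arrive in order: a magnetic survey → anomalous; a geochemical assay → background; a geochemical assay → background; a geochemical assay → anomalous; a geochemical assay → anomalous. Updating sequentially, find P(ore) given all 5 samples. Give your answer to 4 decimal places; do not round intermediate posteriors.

After a magnetic survey='anomalous': P(ore) = 0.6·0.5000 / (0.6·0.5000 + 0.3·0.5000) ≈ 0.6667
After a geochemical assay='background': P(ore) = 0.1·0.6667 / (0.1·0.6667 + 0.9·0.3333) ≈ 0.1818
After a geochemical assay='background': P(ore) = 0.1·0.1818 / (0.1·0.1818 + 0.9·0.8182) ≈ 0.0241
After a geochemical assay='anomalous': P(ore) = 0.9·0.0241 / (0.9·0.0241 + 0.1·0.9759) ≈ 0.1818
After a geochemical assay='anomalous': P(ore) = 0.9·0.1818 / (0.9·0.1818 + 0.1·0.8182) ≈ 0.6667

0.6667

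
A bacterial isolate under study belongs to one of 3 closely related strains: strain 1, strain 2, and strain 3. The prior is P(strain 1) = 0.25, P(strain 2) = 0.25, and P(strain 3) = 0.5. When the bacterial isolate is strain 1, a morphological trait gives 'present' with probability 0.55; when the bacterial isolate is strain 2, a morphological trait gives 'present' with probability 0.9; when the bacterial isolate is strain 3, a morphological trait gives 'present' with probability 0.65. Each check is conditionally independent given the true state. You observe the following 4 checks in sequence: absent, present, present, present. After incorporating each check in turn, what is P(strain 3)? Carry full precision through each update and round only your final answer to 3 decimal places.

After 'absent': normaliser = 0.45·0.2500 + 0.1·0.2500 + 0.35·0.5000; P(strain 1) ≈ 0.3600, P(strain 2) ≈ 0.0800, P(strain 3) ≈ 0.5600
After 'present': normaliser = 0.55·0.3600 + 0.9·0.0800 + 0.65·0.5600; P(strain 1) ≈ 0.3123, P(strain 2) ≈ 0.1136, P(strain 3) ≈ 0.5741
After 'present': normaliser = 0.55·0.3123 + 0.9·0.1136 + 0.65·0.5741; P(strain 1) ≈ 0.2654, P(strain 2) ≈ 0.1579, P(strain 3) ≈ 0.5767
After 'present': normaliser = 0.55·0.2654 + 0.9·0.1579 + 0.65·0.5767; P(strain 1) ≈ 0.2202, P(strain 2) ≈ 0.2144, P(strain 3) ≈ 0.5654

0.565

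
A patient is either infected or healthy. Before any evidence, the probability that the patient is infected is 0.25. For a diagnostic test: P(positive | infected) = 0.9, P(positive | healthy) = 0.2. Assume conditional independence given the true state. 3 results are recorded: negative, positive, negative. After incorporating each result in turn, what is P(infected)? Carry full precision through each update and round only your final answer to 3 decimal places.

0.023

After 'negative': P(infected) = 0.1·0.2500 / (0.1·0.2500 + 0.8·0.7500) ≈ 0.0400
After 'positive': P(infected) = 0.9·0.0400 / (0.9·0.0400 + 0.2·0.9600) ≈ 0.1579
After 'negative': P(infected) = 0.1·0.1579 / (0.1·0.1579 + 0.8·0.8421) ≈ 0.0229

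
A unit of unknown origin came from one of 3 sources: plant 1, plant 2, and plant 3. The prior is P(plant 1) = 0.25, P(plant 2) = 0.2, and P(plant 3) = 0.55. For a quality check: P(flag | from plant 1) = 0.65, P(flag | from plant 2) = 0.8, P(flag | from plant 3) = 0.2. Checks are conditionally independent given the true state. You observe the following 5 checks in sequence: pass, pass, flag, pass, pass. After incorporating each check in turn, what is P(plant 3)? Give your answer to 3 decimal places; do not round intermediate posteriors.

0.944

After 'pass': normaliser = 0.35·0.2500 + 0.2·0.2000 + 0.8·0.5500; P(plant 1) ≈ 0.1542, P(plant 2) ≈ 0.0705, P(plant 3) ≈ 0.7753
After 'pass': normaliser = 0.35·0.1542 + 0.2·0.0705 + 0.8·0.7753; P(plant 1) ≈ 0.0784, P(plant 2) ≈ 0.0205, P(plant 3) ≈ 0.9011
After 'flag': normaliser = 0.65·0.0784 + 0.8·0.0205 + 0.2·0.9011; P(plant 1) ≈ 0.2058, P(plant 2) ≈ 0.0662, P(plant 3) ≈ 0.7280
After 'pass': normaliser = 0.35·0.2058 + 0.2·0.0662 + 0.8·0.7280; P(plant 1) ≈ 0.1079, P(plant 2) ≈ 0.0198, P(plant 3) ≈ 0.8723
After 'pass': normaliser = 0.35·0.1079 + 0.2·0.0198 + 0.8·0.8723; P(plant 1) ≈ 0.0511, P(plant 2) ≈ 0.0054, P(plant 3) ≈ 0.9436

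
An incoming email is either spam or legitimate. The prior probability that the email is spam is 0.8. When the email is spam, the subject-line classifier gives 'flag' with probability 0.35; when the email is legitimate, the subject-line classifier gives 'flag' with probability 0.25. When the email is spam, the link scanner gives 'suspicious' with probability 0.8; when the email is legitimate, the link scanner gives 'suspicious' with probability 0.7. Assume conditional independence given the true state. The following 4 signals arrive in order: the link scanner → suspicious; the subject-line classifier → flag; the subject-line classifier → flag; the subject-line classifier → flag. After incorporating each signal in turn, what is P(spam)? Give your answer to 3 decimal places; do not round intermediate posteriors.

0.926

Each posterior becomes the prior for the next update.
After the link scanner='suspicious': P(spam) = 0.8·0.8000 / (0.8·0.8000 + 0.7·0.2000) ≈ 0.8205
After the subject-line classifier='flag': P(spam) = 0.35·0.8205 / (0.35·0.8205 + 0.25·0.1795) ≈ 0.8649
After the subject-line classifier='flag': P(spam) = 0.35·0.8649 / (0.35·0.8649 + 0.25·0.1351) ≈ 0.8996
After the subject-line classifier='flag': P(spam) = 0.35·0.8996 / (0.35·0.8996 + 0.25·0.1004) ≈ 0.9262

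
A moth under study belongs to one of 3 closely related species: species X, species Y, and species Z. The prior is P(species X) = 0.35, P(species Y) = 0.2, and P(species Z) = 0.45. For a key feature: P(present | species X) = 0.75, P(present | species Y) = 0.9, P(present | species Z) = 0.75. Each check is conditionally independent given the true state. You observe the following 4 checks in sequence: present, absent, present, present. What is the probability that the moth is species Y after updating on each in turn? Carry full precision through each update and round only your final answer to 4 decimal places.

0.1473

After 'present': normaliser = 0.75·0.3500 + 0.9·0.2000 + 0.75·0.4500; P(species X) ≈ 0.3365, P(species Y) ≈ 0.2308, P(species Z) ≈ 0.4327
After 'absent': normaliser = 0.25·0.3365 + 0.1·0.2308 + 0.25·0.4327; P(species X) ≈ 0.3906, P(species Y) ≈ 0.1071, P(species Z) ≈ 0.5022
After 'present': normaliser = 0.75·0.3906 + 0.9·0.1071 + 0.75·0.5022; P(species X) ≈ 0.3824, P(species Y) ≈ 0.1259, P(species Z) ≈ 0.4917
After 'present': normaliser = 0.75·0.3824 + 0.9·0.1259 + 0.75·0.4917; P(species X) ≈ 0.3730, P(species Y) ≈ 0.1473, P(species Z) ≈ 0.4796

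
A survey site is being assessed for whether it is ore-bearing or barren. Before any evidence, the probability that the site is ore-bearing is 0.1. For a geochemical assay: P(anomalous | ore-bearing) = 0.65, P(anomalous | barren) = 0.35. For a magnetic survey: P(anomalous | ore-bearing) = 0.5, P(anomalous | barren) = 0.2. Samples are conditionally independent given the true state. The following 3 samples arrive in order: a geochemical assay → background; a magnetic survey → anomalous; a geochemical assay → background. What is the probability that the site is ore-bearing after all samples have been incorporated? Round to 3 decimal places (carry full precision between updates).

0.075

After a geochemical assay='background': P(ore) = 0.35·0.1000 / (0.35·0.1000 + 0.65·0.9000) ≈ 0.0565
After a magnetic survey='anomalous': P(ore) = 0.5·0.0565 / (0.5·0.0565 + 0.2·0.9435) ≈ 0.1301
After a geochemical assay='background': P(ore) = 0.35·0.1301 / (0.35·0.1301 + 0.65·0.8699) ≈ 0.0745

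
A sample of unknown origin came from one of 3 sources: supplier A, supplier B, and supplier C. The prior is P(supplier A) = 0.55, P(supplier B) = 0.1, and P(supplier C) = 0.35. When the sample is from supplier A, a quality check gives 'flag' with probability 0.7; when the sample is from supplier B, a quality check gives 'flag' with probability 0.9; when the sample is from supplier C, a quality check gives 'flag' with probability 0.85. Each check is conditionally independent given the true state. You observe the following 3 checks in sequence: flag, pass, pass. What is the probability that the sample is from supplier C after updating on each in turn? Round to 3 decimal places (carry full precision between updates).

0.158

Apply Bayes' rule sequentially, carrying P(supplier C) forward.
After 'flag': normaliser = 0.7·0.5500 + 0.9·0.1000 + 0.85·0.3500; P(supplier A) ≈ 0.4984, P(supplier B) ≈ 0.1165, P(supplier C) ≈ 0.3851
After 'pass': normaliser = 0.3·0.4984 + 0.1·0.1165 + 0.15·0.3851; P(supplier A) ≈ 0.6829, P(supplier B) ≈ 0.0532, P(supplier C) ≈ 0.2639
After 'pass': normaliser = 0.3·0.6829 + 0.1·0.0532 + 0.15·0.2639; P(supplier A) ≈ 0.8202, P(supplier B) ≈ 0.0213, P(supplier C) ≈ 0.1585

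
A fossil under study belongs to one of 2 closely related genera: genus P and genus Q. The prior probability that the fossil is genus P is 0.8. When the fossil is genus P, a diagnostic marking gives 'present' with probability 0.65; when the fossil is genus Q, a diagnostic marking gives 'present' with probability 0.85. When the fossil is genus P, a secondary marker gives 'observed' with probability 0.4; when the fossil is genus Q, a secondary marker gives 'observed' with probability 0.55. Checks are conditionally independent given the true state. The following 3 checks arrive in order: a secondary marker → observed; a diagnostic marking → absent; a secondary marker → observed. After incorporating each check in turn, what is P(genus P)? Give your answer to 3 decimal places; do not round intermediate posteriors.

0.832

Each posterior becomes the prior for the next update.
After a secondary marker='observed': P(genus P) = 0.4·0.8000 / (0.4·0.8000 + 0.55·0.2000) ≈ 0.7442
After a diagnostic marking='absent': P(genus P) = 0.35·0.7442 / (0.35·0.7442 + 0.15·0.2558) ≈ 0.8716
After a secondary marker='observed': P(genus P) = 0.4·0.8716 / (0.4·0.8716 + 0.55·0.1284) ≈ 0.8316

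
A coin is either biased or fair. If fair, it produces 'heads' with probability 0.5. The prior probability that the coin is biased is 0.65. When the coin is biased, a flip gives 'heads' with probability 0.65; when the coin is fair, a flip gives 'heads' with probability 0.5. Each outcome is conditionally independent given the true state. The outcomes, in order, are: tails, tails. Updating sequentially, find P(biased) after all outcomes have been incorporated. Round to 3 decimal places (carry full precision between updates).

0.476

After 'tails': P(biased) = 0.35·0.6500 / (0.35·0.6500 + 0.5·0.3500) ≈ 0.5652
After 'tails': P(biased) = 0.35·0.5652 / (0.35·0.5652 + 0.5·0.4348) ≈ 0.4764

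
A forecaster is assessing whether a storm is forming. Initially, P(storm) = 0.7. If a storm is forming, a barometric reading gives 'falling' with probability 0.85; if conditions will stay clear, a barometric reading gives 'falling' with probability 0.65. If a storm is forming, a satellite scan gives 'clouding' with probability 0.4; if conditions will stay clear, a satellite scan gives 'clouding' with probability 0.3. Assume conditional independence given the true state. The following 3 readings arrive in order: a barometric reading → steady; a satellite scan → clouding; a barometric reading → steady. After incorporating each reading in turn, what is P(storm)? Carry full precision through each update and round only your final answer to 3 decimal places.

0.364

Apply Bayes' rule sequentially, carrying P(storm) forward.
After a barometric reading='steady': P(storm) = 0.15·0.7000 / (0.15·0.7000 + 0.35·0.3000) ≈ 0.5000
After a satellite scan='clouding': P(storm) = 0.4·0.5000 / (0.4·0.5000 + 0.3·0.5000) ≈ 0.5714
After a barometric reading='steady': P(storm) = 0.15·0.5714 / (0.15·0.5714 + 0.35·0.4286) ≈ 0.3636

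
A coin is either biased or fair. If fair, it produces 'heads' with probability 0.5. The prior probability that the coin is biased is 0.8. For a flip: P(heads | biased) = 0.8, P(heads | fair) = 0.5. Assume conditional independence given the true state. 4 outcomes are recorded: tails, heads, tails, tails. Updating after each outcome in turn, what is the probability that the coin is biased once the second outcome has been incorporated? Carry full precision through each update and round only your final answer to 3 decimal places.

After 'tails': P(biased) = 0.2·0.8000 / (0.2·0.8000 + 0.5·0.2000) ≈ 0.6154
After 'heads': P(biased) = 0.8·0.6154 / (0.8·0.6154 + 0.5·0.3846) ≈ 0.7191

0.719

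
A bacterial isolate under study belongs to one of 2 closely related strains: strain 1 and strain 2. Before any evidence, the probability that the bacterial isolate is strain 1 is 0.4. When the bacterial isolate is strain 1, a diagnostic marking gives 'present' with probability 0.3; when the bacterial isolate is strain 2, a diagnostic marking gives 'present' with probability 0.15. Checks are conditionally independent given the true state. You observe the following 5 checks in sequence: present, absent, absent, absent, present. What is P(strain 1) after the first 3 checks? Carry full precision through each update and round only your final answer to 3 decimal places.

After 'present': P(strain 1) = 0.3·0.4000 / (0.3·0.4000 + 0.15·0.6000) ≈ 0.5714
After 'absent': P(strain 1) = 0.7·0.5714 / (0.7·0.5714 + 0.85·0.4286) ≈ 0.5234
After 'absent': P(strain 1) = 0.7·0.5234 / (0.7·0.5234 + 0.85·0.4766) ≈ 0.4749

0.475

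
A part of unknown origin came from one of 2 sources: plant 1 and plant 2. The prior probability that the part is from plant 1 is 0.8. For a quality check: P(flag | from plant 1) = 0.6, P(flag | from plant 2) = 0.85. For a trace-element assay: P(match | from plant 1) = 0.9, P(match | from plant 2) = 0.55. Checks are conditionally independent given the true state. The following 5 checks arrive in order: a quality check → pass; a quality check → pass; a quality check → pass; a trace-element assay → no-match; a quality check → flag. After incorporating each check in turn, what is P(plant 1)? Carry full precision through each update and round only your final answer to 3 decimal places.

0.922

Each posterior becomes the prior for the next update.
After a quality check='pass': P(plant 1) = 0.4·0.8000 / (0.4·0.8000 + 0.15·0.2000) ≈ 0.9143
After a quality check='pass': P(plant 1) = 0.4·0.9143 / (0.4·0.9143 + 0.15·0.0857) ≈ 0.9660
After a quality check='pass': P(plant 1) = 0.4·0.9660 / (0.4·0.9660 + 0.15·0.0340) ≈ 0.9870
After a trace-element assay='no-match': P(plant 1) = 0.1·0.9870 / (0.1·0.9870 + 0.45·0.0130) ≈ 0.9440
After a quality check='flag': P(plant 1) = 0.6·0.9440 / (0.6·0.9440 + 0.85·0.0560) ≈ 0.9225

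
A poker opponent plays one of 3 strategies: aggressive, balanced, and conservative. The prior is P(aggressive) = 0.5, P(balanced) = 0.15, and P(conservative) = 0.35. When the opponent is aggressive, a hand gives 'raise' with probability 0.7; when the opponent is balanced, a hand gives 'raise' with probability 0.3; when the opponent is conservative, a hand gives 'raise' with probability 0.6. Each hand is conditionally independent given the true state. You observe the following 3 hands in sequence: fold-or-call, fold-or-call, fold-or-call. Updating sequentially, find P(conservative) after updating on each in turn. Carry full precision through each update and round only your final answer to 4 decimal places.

After 'fold-or-call': normaliser = 0.3·0.5000 + 0.7·0.1500 + 0.4·0.3500; P(aggressive) ≈ 0.3797, P(balanced) ≈ 0.2658, P(conservative) ≈ 0.3544
After 'fold-or-call': normaliser = 0.3·0.3797 + 0.7·0.2658 + 0.4·0.3544; P(aggressive) ≈ 0.2579, P(balanced) ≈ 0.4212, P(conservative) ≈ 0.3209
After 'fold-or-call': normaliser = 0.3·0.2579 + 0.7·0.4212 + 0.4·0.3209; P(aggressive) ≈ 0.1546, P(balanced) ≈ 0.5890, P(conservative) ≈ 0.2564

0.2564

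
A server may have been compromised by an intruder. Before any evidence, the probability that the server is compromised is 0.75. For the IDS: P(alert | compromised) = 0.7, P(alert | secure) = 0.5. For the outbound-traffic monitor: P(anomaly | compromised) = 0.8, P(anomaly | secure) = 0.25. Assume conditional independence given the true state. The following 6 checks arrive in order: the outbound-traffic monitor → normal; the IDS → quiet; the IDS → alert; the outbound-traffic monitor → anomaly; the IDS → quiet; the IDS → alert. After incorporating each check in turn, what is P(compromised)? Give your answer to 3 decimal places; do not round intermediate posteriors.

After the outbound-traffic monitor='normal': P(compromised) = 0.2·0.7500 / (0.2·0.7500 + 0.75·0.2500) ≈ 0.4444
After the IDS='quiet': P(compromised) = 0.3·0.4444 / (0.3·0.4444 + 0.5·0.5556) ≈ 0.3243
After the IDS='alert': P(compromised) = 0.7·0.3243 / (0.7·0.3243 + 0.5·0.6757) ≈ 0.4019
After the outbound-traffic monitor='anomaly': P(compromised) = 0.8·0.4019 / (0.8·0.4019 + 0.25·0.5981) ≈ 0.6826
After the IDS='quiet': P(compromised) = 0.3·0.6826 / (0.3·0.6826 + 0.5·0.3174) ≈ 0.5634
After the IDS='alert': P(compromised) = 0.7·0.5634 / (0.7·0.5634 + 0.5·0.4366) ≈ 0.6437

0.644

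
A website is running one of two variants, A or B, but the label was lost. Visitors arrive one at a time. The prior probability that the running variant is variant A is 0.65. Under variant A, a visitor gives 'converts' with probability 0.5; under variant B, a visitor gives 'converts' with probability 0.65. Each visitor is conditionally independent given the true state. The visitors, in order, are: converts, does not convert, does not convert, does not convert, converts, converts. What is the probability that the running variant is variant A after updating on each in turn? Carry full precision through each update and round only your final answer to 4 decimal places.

0.7114

After 'converts': P(A) = 0.5·0.6500 / (0.5·0.6500 + 0.65·0.3500) ≈ 0.5882
After 'does not convert': P(A) = 0.5·0.5882 / (0.5·0.5882 + 0.35·0.4118) ≈ 0.6711
After 'does not convert': P(A) = 0.5·0.6711 / (0.5·0.6711 + 0.35·0.3289) ≈ 0.7446
After 'does not convert': P(A) = 0.5·0.7446 / (0.5·0.7446 + 0.35·0.2554) ≈ 0.8064
After 'converts': P(A) = 0.5·0.8064 / (0.5·0.8064 + 0.65·0.1936) ≈ 0.7621
After 'converts': P(A) = 0.5·0.7621 / (0.5·0.7621 + 0.65·0.2379) ≈ 0.7114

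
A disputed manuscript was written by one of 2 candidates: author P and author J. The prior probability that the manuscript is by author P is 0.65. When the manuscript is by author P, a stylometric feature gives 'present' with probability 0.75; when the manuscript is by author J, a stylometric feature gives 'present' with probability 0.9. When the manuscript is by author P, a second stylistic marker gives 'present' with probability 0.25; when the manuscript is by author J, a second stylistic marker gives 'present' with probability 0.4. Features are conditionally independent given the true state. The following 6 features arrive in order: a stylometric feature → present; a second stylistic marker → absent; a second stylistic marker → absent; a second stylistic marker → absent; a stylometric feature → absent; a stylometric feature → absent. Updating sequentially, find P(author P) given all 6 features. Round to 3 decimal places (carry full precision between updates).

0.950

After a stylometric feature='present': P(author P) = 0.75·0.6500 / (0.75·0.6500 + 0.9·0.3500) ≈ 0.6075
After a second stylistic marker='absent': P(author P) = 0.75·0.6075 / (0.75·0.6075 + 0.6·0.3925) ≈ 0.6592
After a second stylistic marker='absent': P(author P) = 0.75·0.6592 / (0.75·0.6592 + 0.6·0.3408) ≈ 0.7074
After a second stylistic marker='absent': P(author P) = 0.75·0.7074 / (0.75·0.7074 + 0.6·0.2926) ≈ 0.7514
After a stylometric feature='absent': P(author P) = 0.25·0.7514 / (0.25·0.7514 + 0.1·0.2486) ≈ 0.8831
After a stylometric feature='absent': P(author P) = 0.25·0.8831 / (0.25·0.8831 + 0.1·0.1169) ≈ 0.9497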